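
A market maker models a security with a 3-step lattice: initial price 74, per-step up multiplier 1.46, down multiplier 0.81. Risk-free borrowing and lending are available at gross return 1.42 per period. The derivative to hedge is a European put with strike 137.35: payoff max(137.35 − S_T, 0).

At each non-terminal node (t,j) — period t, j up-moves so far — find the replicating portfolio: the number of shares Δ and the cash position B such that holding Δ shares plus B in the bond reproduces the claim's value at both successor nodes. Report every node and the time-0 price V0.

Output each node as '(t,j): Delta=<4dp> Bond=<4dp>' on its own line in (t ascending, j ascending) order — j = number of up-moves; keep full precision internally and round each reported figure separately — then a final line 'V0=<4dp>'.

(0,0): Delta=-0.1560 Bond=12.3423
(1,0): Delta=-1.0000 Bond=68.1164
(1,1): Delta=-0.1253 Bond=14.2086
(2,0): Delta=-1.0000 Bond=96.7254
(2,1): Delta=-1.0000 Bond=96.7254
(2,2): Delta=-0.0935 Bond=15.1566
V0=0.7996

Under the risk-neutral measure, an up-move has probability p* = (R−d)/(u−d) = 0.9385 and values discount at R = 1.42.
Terminal payoffs: V(3,0)=98.0234, V(3,1)=66.4650, V(3,2)=9.5819, V(3,3)=0.0000
  t=2,j=0: stock 48.5514 → up 70.8850 (V=66.4650), down 39.3266 (V=98.0234). Price 48.1740; hedge Δ=-1.0000, bond B=96.7254.
  t=2,j=1: stock 87.5124 → up 127.7681 (V=9.5819), down 70.8850 (V=66.4650). Price 9.2130; hedge Δ=-1.0000, bond B=96.7254.
  t=2,j=2: stock 157.7384 → up 230.2981 (V=0.0000), down 127.7681 (V=9.5819). Price 0.4153; hedge Δ=-0.0935, bond B=15.1566.
  t=1,j=0: stock 59.9400 → up 87.5124 (V=9.2130), down 48.5514 (V=48.1740). Price 8.1764; hedge Δ=-1.0000, bond B=68.1164.
  t=1,j=1: stock 108.0400 → up 157.7384 (V=0.4153), down 87.5124 (V=9.2130). Price 0.6737; hedge Δ=-0.1253, bond B=14.2086.
  t=0,j=0: stock 74.0000 → up 108.0400 (V=0.6737), down 59.9400 (V=8.1764). Price 0.7996; hedge Δ=-0.1560, bond B=12.3423.
Check: Δ(0,0)·S0 + B(0,0) = 0.7996 = V0.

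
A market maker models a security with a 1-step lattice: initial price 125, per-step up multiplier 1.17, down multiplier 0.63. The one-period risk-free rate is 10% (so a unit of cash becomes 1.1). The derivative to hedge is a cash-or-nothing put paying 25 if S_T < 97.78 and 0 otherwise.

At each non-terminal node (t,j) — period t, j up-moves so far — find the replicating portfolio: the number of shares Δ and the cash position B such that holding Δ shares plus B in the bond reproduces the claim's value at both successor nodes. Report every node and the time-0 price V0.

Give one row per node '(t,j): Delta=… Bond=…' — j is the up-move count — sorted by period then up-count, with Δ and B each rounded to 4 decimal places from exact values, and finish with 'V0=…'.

The replicating-portfolio and risk-neutral prices coincide; use p* = (1.1−0.63)/(1.17−0.63) = 0.8704 for the latter.
Terminal payoffs: V(1,0)=25.0000, V(1,1)=0.0000
  t=0,j=0: stock 125.0000 → up 146.2500 (V=0.0000), down 78.7500 (V=25.0000). Price 2.9461; hedge Δ=-0.3704, bond B=49.2424.
The time-0 hedge costs 2.9461, which is the no-arbitrage price.

(0,0): Delta=-0.3704 Bond=49.2424
V0=2.9461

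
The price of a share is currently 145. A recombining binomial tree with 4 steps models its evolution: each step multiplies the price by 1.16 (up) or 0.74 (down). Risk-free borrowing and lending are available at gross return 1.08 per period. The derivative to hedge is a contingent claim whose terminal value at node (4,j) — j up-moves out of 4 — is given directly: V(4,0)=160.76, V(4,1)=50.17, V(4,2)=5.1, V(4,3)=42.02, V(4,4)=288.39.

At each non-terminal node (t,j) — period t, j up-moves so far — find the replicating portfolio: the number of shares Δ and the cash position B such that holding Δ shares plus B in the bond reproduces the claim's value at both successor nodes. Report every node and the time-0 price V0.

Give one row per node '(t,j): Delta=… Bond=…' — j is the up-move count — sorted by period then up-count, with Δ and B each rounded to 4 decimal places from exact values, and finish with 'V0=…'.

(0,0): Delta=1.8222 Bond=-159.1813
(1,0): Delta=0.1195 Bond=10.7772
(1,1): Delta=2.0777 Bond=-214.9024
(2,0): Delta=-1.5979 Bond=148.0044
(2,1): Delta=0.3773 Bond=-20.4465
(2,2): Delta=2.3330 Bond=-281.8941
(3,0): Delta=-4.4813 Bond=329.2676
(3,1): Delta=-1.1651 Bond=119.9806
(3,2): Delta=0.6088 Bond=-55.5088
(3,3): Delta=2.5918 Bond=-363.0190
V0=105.0334

Since d<R<u, set p* = (R−d)/(u−d) = 0.8095; price each node as the discounted p*-expectation of its children.
Terminal values V(4,·): V(4,0)=160.7600, V(4,1)=50.1700, V(4,2)=5.1000, V(4,3)=42.0200, V(4,4)=288.3900
(3,0): S=58.7575. Δ = (V_up−V_dn)/(S_up−S_dn) = (50.1700−160.7600)/(68.1587−43.4805) = -4.4813. V = [p*·50.1700 + (1−p*)·160.7600]/1.08 = 65.9581. B = V − Δ·S = 329.2676.
(3,1): S=92.1063. Δ = (V_up−V_dn)/(S_up−S_dn) = (5.1000−50.1700)/(106.8433−68.1587) = -1.1651. V = [p*·5.1000 + (1−p*)·50.1700]/1.08 = 12.6711. B = V − Δ·S = 119.9806.
(3,2): S=144.3829. Δ = (V_up−V_dn)/(S_up−S_dn) = (42.0200−5.1000)/(167.4841−106.8433) = 0.6088. V = [p*·42.0200 + (1−p*)·5.1000]/1.08 = 32.3959. B = V − Δ·S = -55.5088.
(3,3): S=226.3299. Δ = (V_up−V_dn)/(S_up−S_dn) = (288.3900−42.0200)/(262.5427−167.4841) = 2.5918. V = [p*·288.3900 + (1−p*)·42.0200]/1.08 = 223.5763. B = V − Δ·S = -363.0190.
(2,0): S=79.4020. Δ = (V_up−V_dn)/(S_up−S_dn) = (12.6711−65.9581)/(92.1063−58.7575) = -1.5979. V = [p*·12.6711 + (1−p*)·65.9581]/1.08 = 21.1305. B = V − Δ·S = 148.0044.
(2,1): S=124.4680. Δ = (V_up−V_dn)/(S_up−S_dn) = (32.3959−12.6711)/(144.3829−92.1063) = 0.3773. V = [p*·32.3959 + (1−p*)·12.6711]/1.08 = 26.5174. B = V − Δ·S = -20.4465.
(2,2): S=195.1120. Δ = (V_up−V_dn)/(S_up−S_dn) = (223.5763−32.3959)/(226.3299−144.3829) = 2.3330. V = [p*·223.5763 + (1−p*)·32.3959]/1.08 = 173.2972. B = V − Δ·S = -281.8941.
(1,0): S=107.3000. Δ = (V_up−V_dn)/(S_up−S_dn) = (26.5174−21.1305)/(124.4680−79.4020) = 0.1195. V = [p*·26.5174 + (1−p*)·21.1305]/1.08 = 23.6031. B = V − Δ·S = 10.7772.
(1,1): S=168.2000. Δ = (V_up−V_dn)/(S_up−S_dn) = (173.2972−26.5174)/(195.1120−124.4680) = 2.0777. V = [p*·173.2972 + (1−p*)·26.5174]/1.08 = 134.5733. B = V − Δ·S = -214.9024.
(0,0): S=145.0000. Δ = (V_up−V_dn)/(S_up−S_dn) = (134.5733−23.6031)/(168.2000−107.3000) = 1.8222. V = [p*·134.5733 + (1−p*)·23.6031]/1.08 = 105.0334. B = V − Δ·S = -159.1813.
The time-0 hedge costs 105.0334, which is the no-arbitrage price.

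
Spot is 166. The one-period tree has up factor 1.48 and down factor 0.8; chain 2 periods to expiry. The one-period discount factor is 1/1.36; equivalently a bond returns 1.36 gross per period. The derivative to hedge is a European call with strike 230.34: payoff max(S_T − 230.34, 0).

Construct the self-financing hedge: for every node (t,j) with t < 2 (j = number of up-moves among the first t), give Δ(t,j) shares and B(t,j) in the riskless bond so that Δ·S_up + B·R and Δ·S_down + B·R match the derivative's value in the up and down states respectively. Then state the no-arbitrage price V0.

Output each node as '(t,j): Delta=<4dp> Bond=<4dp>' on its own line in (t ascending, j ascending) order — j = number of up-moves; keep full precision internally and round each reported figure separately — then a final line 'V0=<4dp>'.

No-arbitrage ⇒ martingale measure with p* = (R−d)/(u−d) = 0.8235.
At expiry t=2: V(2,0)=0.0000, V(2,1)=0.0000, V(2,2)=133.2664
Node (1,0) S=132.8000: V=(p*·0.0000+(1−p*)·0.0000)/1.36=0.0000; Δ=(0.0000−0.0000)/(196.5440−106.2400)=0.0000; B=V−Δ·S=0.0000
Node (1,1) S=245.6800: V=(p*·133.2664+(1−p*)·0.0000)/1.36=80.6976; Δ=(133.2664−0.0000)/(363.6064−196.5440)=0.7977; B=V−Δ·S=-115.2824
Node (0,0) S=166.0000: V=(p*·80.6976+(1−p*)·0.0000)/1.36=48.8654; Δ=(80.6976−0.0000)/(245.6800−132.8000)=0.7149; B=V−Δ·S=-69.8077
The time-0 hedge costs 48.8654, which is the no-arbitrage price.

(0,0): Delta=0.7149 Bond=-69.8077
(1,0): Delta=0.0000 Bond=0.0000
(1,1): Delta=0.7977 Bond=-115.2824
V0=48.8654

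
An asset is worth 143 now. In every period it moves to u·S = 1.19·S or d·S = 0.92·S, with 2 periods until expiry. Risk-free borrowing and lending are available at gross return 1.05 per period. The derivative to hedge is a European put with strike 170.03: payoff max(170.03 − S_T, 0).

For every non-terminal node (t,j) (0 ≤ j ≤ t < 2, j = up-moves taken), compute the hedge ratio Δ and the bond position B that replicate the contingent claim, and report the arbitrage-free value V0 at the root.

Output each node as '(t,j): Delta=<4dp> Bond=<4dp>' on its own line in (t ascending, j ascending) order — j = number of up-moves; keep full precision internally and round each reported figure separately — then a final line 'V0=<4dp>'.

Under the risk-neutral measure, an up-move has probability p* = (R−d)/(u−d) = 0.4815 and values discount at R = 1.05.
Payoff layer (t=2): V(2,0)=48.9948, V(2,1)=13.4736, V(2,2)=0.0000
(1,0): S=131.5600. Δ = (V_up−V_dn)/(S_up−S_dn) = (13.4736−48.9948)/(156.5564−121.0352) = -1.0000. V = [p*·13.4736 + (1−p*)·48.9948]/1.05 = 30.3733. B = V − Δ·S = 161.9333.
(1,1): S=170.1700. Δ = (V_up−V_dn)/(S_up−S_dn) = (0.0000−13.4736)/(202.5023−156.5564) = -0.2932. V = [p*·0.0000 + (1−p*)·13.4736]/1.05 = 6.6536. B = V − Δ·S = 56.5559.
(0,0): S=143.0000. Δ = (V_up−V_dn)/(S_up−S_dn) = (6.6536−30.3733)/(170.1700−131.5600) = -0.6143. V = [p*·6.6536 + (1−p*)·30.3733]/1.05 = 18.0502. B = V − Δ·S = 105.9010.
Self-financing check: at every node Δ·S+B equals the discounted successor values.

(0,0): Delta=-0.6143 Bond=105.9010
(1,0): Delta=-1.0000 Bond=161.9333
(1,1): Delta=-0.2932 Bond=56.5559
V0=18.0502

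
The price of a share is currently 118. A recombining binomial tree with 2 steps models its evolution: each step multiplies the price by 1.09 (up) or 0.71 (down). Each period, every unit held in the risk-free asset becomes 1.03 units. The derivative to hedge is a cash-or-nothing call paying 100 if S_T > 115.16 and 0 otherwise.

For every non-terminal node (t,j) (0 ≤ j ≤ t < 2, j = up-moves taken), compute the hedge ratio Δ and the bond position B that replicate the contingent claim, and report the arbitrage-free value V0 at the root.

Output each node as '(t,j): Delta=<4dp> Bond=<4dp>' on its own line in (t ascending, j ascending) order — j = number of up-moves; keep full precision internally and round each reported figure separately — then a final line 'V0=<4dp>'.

(0,0): Delta=1.8233 Bond=-148.3087
(1,0): Delta=0.0000 Bond=0.0000
(1,1): Delta=2.0460 Bond=-181.4001
V0=66.8434

No-arbitrage ⇒ martingale measure with p* = (R−d)/(u−d) = 0.8421.
At expiry t=2: V(2,0)=0.0000, V(2,1)=0.0000, V(2,2)=100.0000
Node (1,0) S=83.7800: V=(p*·0.0000+(1−p*)·0.0000)/1.03=0.0000; Δ=(0.0000−0.0000)/(91.3202−59.4838)=0.0000; B=V−Δ·S=0.0000
Node (1,1) S=128.6200: V=(p*·100.0000+(1−p*)·0.0000)/1.03=81.7578; Δ=(100.0000−0.0000)/(140.1958−91.3202)=2.0460; B=V−Δ·S=-181.4001
Node (0,0) S=118.0000: V=(p*·81.7578+(1−p*)·0.0000)/1.03=66.8434; Δ=(81.7578−0.0000)/(128.6200−83.7800)=1.8233; B=V−Δ·S=-148.3087
The time-0 hedge costs 66.8434, which is the no-arbitrage price.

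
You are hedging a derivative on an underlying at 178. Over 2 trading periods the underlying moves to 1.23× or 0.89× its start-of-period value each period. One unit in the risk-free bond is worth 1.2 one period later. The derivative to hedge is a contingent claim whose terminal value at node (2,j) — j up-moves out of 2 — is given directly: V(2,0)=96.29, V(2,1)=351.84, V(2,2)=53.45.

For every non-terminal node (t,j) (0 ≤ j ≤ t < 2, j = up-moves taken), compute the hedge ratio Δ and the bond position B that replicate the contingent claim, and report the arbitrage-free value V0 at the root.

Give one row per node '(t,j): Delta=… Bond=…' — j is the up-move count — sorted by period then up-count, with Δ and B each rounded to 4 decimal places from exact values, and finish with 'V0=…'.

Under the risk-neutral measure, an up-move has probability p* = (R−d)/(u−d) = 0.9118 and values discount at R = 1.2.
Terminal payoffs: V(2,0)=96.2900, V(2,1)=351.8400, V(2,2)=53.4500
  t=1,j=0: stock 158.4200 → up 194.8566 (V=351.8400), down 140.9938 (V=96.2900). Price 274.4096; hedge Δ=4.7445, bond B=-477.2081.
  t=1,j=1: stock 218.9400 → up 269.2962 (V=53.4500), down 194.8566 (V=351.8400). Price 66.4821; hedge Δ=-4.0085, bond B=944.0998.
  t=0,j=0: stock 178.0000 → up 218.9400 (V=66.4821), down 158.4200 (V=274.4096). Price 70.6905; hedge Δ=-3.4357, bond B=682.2419.
Self-financing check: at every node Δ·S+B equals the discounted successor values.

(0,0): Delta=-3.4357 Bond=682.2419
(1,0): Delta=4.7445 Bond=-477.2081
(1,1): Delta=-4.0085 Bond=944.0998
V0=70.6905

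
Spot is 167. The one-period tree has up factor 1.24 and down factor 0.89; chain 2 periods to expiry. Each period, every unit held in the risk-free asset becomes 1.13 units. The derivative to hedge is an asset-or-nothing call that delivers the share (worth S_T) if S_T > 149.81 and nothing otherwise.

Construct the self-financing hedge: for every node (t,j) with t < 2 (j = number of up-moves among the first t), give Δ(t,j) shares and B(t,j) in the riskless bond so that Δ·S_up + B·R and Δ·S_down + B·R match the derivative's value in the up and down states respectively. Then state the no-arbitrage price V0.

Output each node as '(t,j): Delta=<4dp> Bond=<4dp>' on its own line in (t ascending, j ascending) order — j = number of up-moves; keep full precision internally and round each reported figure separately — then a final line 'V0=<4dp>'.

Risk-neutral probability p* = (R−d)/(u−d) = (1.13−0.89)/(1.24−0.89) = 0.6857.
At expiry t=2: V(2,0)=0.0000, V(2,1)=184.3012, V(2,2)=256.7792
  t=1,j=0: stock 148.6300 → up 184.3012 (V=184.3012), down 132.2807 (V=0.0000). Price 111.8389; hedge Δ=3.5429, bond B=-414.7359.
  t=1,j=1: stock 207.0800 → up 256.7792 (V=256.7792), down 184.3012 (V=184.3012). Price 207.0800; hedge Δ=1.0000, bond B=0.0000.
  t=0,j=0: stock 167.0000 → up 207.0800 (V=207.0800), down 148.6300 (V=111.8389). Price 156.7673; hedge Δ=1.6294, bond B=-115.3501.
The time-0 hedge costs 156.7673, which is the no-arbitrage price.

(0,0): Delta=1.6294 Bond=-115.3501
(1,0): Delta=3.5429 Bond=-414.7359
(1,1): Delta=1.0000 Bond=0.0000
V0=156.7673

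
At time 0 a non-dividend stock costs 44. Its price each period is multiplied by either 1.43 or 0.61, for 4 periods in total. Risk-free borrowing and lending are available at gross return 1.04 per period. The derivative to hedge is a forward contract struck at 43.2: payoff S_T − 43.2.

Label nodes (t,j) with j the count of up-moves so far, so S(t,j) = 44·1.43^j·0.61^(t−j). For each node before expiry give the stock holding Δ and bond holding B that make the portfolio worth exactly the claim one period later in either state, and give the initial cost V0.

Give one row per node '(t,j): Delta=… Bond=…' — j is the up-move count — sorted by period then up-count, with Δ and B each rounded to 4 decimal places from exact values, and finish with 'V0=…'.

The replicating-portfolio and risk-neutral prices coincide; use p* = (1.04−0.61)/(1.43−0.61) = 0.5244 for the latter.
Terminal payoffs: V(4,0)=-37.1078, V(4,1)=-28.9184, V(4,2)=-9.7201, V(4,3)=35.2857, V(4,4)=140.7911
(3,0): S=9.9872. Δ = (V_up−V_dn)/(S_up−S_dn) = (-28.9184−-37.1078)/(14.2816−6.0922) = 1.0000. V = [p*·-28.9184 + (1−p*)·-37.1078]/1.04 = -31.5513. B = V − Δ·S = -41.5385.
(3,1): S=23.4125. Δ = (V_up−V_dn)/(S_up−S_dn) = (-9.7201−-28.9184)/(33.4799−14.2816) = 1.0000. V = [p*·-9.7201 + (1−p*)·-28.9184]/1.04 = -18.1259. B = V − Δ·S = -41.5385.
(3,2): S=54.8851. Δ = (V_up−V_dn)/(S_up−S_dn) = (35.2857−-9.7201)/(78.4857−33.4799) = 1.0000. V = [p*·35.2857 + (1−p*)·-9.7201]/1.04 = 13.3467. B = V − Δ·S = -41.5385.
(3,3): S=128.6651. Δ = (V_up−V_dn)/(S_up−S_dn) = (140.7911−35.2857)/(183.9911−78.4857) = 1.0000. V = [p*·140.7911 + (1−p*)·35.2857]/1.04 = 87.1266. B = V − Δ·S = -41.5385.
(2,0): S=16.3724. Δ = (V_up−V_dn)/(S_up−S_dn) = (-18.1259−-31.5513)/(23.4125−9.9872) = 1.0000. V = [p*·-18.1259 + (1−p*)·-31.5513]/1.04 = -23.5684. B = V − Δ·S = -39.9408.
(2,1): S=38.3812. Δ = (V_up−V_dn)/(S_up−S_dn) = (13.3467−-18.1259)/(54.8851−23.4125) = 1.0000. V = [p*·13.3467 + (1−p*)·-18.1259]/1.04 = -1.5596. B = V − Δ·S = -39.9408.
(2,2): S=89.9756. Δ = (V_up−V_dn)/(S_up−S_dn) = (87.1266−13.3467)/(128.6651−54.8851) = 1.0000. V = [p*·87.1266 + (1−p*)·13.3467]/1.04 = 50.0348. B = V − Δ·S = -39.9408.
(1,0): S=26.8400. Δ = (V_up−V_dn)/(S_up−S_dn) = (-1.5596−-23.5684)/(38.3812−16.3724) = 1.0000. V = [p*·-1.5596 + (1−p*)·-23.5684]/1.04 = -11.5646. B = V − Δ·S = -38.4046.
(1,1): S=62.9200. Δ = (V_up−V_dn)/(S_up−S_dn) = (50.0348−-1.5596)/(89.9756−38.3812) = 1.0000. V = [p*·50.0348 + (1−p*)·-1.5596]/1.04 = 24.5154. B = V − Δ·S = -38.4046.
(0,0): S=44.0000. Δ = (V_up−V_dn)/(S_up−S_dn) = (24.5154−-11.5646)/(62.9200−26.8400) = 1.0000. V = [p*·24.5154 + (1−p*)·-11.5646]/1.04 = 7.0725. B = V − Δ·S = -36.9275.
Each (Δ,B) replicates both successor values, so the strategy is self-financing and V0 is arbitrage-free.

(0,0): Delta=1.0000 Bond=-36.9275
(1,0): Delta=1.0000 Bond=-38.4046
(1,1): Delta=1.0000 Bond=-38.4046
(2,0): Delta=1.0000 Bond=-39.9408
(2,1): Delta=1.0000 Bond=-39.9408
(2,2): Delta=1.0000 Bond=-39.9408
(3,0): Delta=1.0000 Bond=-41.5385
(3,1): Delta=1.0000 Bond=-41.5385
(3,2): Delta=1.0000 Bond=-41.5385
(3,3): Delta=1.0000 Bond=-41.5385
V0=7.0725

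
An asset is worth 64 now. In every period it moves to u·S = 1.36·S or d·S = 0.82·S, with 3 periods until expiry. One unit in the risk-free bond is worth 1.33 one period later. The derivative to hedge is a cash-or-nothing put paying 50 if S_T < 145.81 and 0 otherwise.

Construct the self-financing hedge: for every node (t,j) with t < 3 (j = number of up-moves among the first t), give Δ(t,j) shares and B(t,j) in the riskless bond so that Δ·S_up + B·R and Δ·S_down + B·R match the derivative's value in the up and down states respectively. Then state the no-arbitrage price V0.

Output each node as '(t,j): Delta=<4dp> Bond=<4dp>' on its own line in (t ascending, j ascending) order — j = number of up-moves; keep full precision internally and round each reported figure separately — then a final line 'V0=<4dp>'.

(0,0): Delta=-0.7295 Bond=50.0392
(1,0): Delta=0.0000 Bond=28.2662
(1,1): Delta=-0.7554 Bond=68.8042
(2,0): Delta=0.0000 Bond=37.5940
(2,1): Delta=0.0000 Bond=37.5940
(2,2): Delta=-0.7822 Bond=94.6811
V0=3.3490

Since d<R<u, set p* = (R−d)/(u−d) = 0.9444; price each node as the discounted p*-expectation of its children.
Payoff layer (t=3): V(3,0)=50.0000, V(3,1)=50.0000, V(3,2)=50.0000, V(3,3)=0.0000
Node (2,0) S=43.0336: V=(p*·50.0000+(1−p*)·50.0000)/1.33=37.5940; Δ=(50.0000−50.0000)/(58.5257−35.2876)=0.0000; B=V−Δ·S=37.5940
Node (2,1) S=71.3728: V=(p*·50.0000+(1−p*)·50.0000)/1.33=37.5940; Δ=(50.0000−50.0000)/(97.0670−58.5257)=0.0000; B=V−Δ·S=37.5940
Node (2,2) S=118.3744: V=(p*·0.0000+(1−p*)·50.0000)/1.33=2.0886; Δ=(0.0000−50.0000)/(160.9892−97.0670)=-0.7822; B=V−Δ·S=94.6811
Node (1,0) S=52.4800: V=(p*·37.5940+(1−p*)·37.5940)/1.33=28.2662; Δ=(37.5940−37.5940)/(71.3728−43.0336)=0.0000; B=V−Δ·S=28.2662
Node (1,1) S=87.0400: V=(p*·2.0886+(1−p*)·37.5940)/1.33=3.0534; Δ=(2.0886−37.5940)/(118.3744−71.3728)=-0.7554; B=V−Δ·S=68.8042
Node (0,0) S=64.0000: V=(p*·3.0534+(1−p*)·28.2662)/1.33=3.3490; Δ=(3.0534−28.2662)/(87.0400−52.4800)=-0.7295; B=V−Δ·S=50.0392
The time-0 hedge costs 3.3490, which is the no-arbitrage price.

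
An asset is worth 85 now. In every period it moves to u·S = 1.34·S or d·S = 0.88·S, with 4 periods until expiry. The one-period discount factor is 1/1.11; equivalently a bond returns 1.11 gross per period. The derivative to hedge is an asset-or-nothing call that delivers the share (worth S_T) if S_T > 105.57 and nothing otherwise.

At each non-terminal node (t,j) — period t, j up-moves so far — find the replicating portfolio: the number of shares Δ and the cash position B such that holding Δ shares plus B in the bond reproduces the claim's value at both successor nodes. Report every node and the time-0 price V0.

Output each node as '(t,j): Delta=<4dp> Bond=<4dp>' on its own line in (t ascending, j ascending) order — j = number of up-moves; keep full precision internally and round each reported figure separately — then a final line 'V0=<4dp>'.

Risk-neutral probability p* = (R−d)/(u−d) = (1.11−0.88)/(1.34−0.88) = 0.5000.
Terminal payoffs: V(4,0)=0.0000, V(4,1)=0.0000, V(4,2)=118.1936, V(4,3)=179.9766, V(4,4)=274.0552
(3,0): S=57.9251. Δ = (V_up−V_dn)/(S_up−S_dn) = (0.0000−0.0000)/(77.6197−50.9741) = 0.0000. V = [p*·0.0000 + (1−p*)·0.0000]/1.11 = 0.0000. B = V − Δ·S = 0.0000.
(3,1): S=88.2042. Δ = (V_up−V_dn)/(S_up−S_dn) = (118.1936−0.0000)/(118.1936−77.6197) = 2.9130. V = [p*·118.1936 + (1−p*)·0.0000]/1.11 = 53.2403. B = V − Δ·S = -203.7022.
(3,2): S=134.3109. Δ = (V_up−V_dn)/(S_up−S_dn) = (179.9766−118.1936)/(179.9766−118.1936) = 1.0000. V = [p*·179.9766 + (1−p*)·118.1936]/1.11 = 134.3109. B = V − Δ·S = 0.0000.
(3,3): S=204.5188. Δ = (V_up−V_dn)/(S_up−S_dn) = (274.0552−179.9766)/(274.0552−179.9766) = 1.0000. V = [p*·274.0552 + (1−p*)·179.9766]/1.11 = 204.5188. B = V − Δ·S = 0.0000.
(2,0): S=65.8240. Δ = (V_up−V_dn)/(S_up−S_dn) = (53.2403−0.0000)/(88.2042−57.9251) = 1.7583. V = [p*·53.2403 + (1−p*)·0.0000]/1.11 = 23.9821. B = V − Δ·S = -91.7577.
(2,1): S=100.2320. Δ = (V_up−V_dn)/(S_up−S_dn) = (134.3109−53.2403)/(134.3109−88.2042) = 1.7583. V = [p*·134.3109 + (1−p*)·53.2403]/1.11 = 84.4825. B = V − Δ·S = -91.7577.
(2,2): S=152.6260. Δ = (V_up−V_dn)/(S_up−S_dn) = (204.5188−134.3109)/(204.5188−134.3109) = 1.0000. V = [p*·204.5188 + (1−p*)·134.3109]/1.11 = 152.6260. B = V − Δ·S = 0.0000.
(1,0): S=74.8000. Δ = (V_up−V_dn)/(S_up−S_dn) = (84.4825−23.9821)/(100.2320−65.8240) = 1.7583. V = [p*·84.4825 + (1−p*)·23.9821]/1.11 = 48.8580. B = V − Δ·S = -82.6646.
(1,1): S=113.9000. Δ = (V_up−V_dn)/(S_up−S_dn) = (152.6260−84.4825)/(152.6260−100.2320) = 1.3006. V = [p*·152.6260 + (1−p*)·84.4825]/1.11 = 106.8056. B = V − Δ·S = -41.3323.
(0,0): S=85.0000. Δ = (V_up−V_dn)/(S_up−S_dn) = (106.8056−48.8580)/(113.9000−74.8000) = 1.4820. V = [p*·106.8056 + (1−p*)·48.8580]/1.11 = 70.1187. B = V − Δ·S = -55.8545.
Root portfolio cost Δ·85+B reproduces V0=70.1187.

(0,0): Delta=1.4820 Bond=-55.8545
(1,0): Delta=1.7583 Bond=-82.6646
(1,1): Delta=1.3006 Bond=-41.3323
(2,0): Delta=1.7583 Bond=-91.7577
(2,1): Delta=1.7583 Bond=-91.7577
(2,2): Delta=1.0000 Bond=0.0000
(3,0): Delta=0.0000 Bond=0.0000
(3,1): Delta=2.9130 Bond=-203.7022
(3,2): Delta=1.0000 Bond=0.0000
(3,3): Delta=1.0000 Bond=0.0000
V0=70.1187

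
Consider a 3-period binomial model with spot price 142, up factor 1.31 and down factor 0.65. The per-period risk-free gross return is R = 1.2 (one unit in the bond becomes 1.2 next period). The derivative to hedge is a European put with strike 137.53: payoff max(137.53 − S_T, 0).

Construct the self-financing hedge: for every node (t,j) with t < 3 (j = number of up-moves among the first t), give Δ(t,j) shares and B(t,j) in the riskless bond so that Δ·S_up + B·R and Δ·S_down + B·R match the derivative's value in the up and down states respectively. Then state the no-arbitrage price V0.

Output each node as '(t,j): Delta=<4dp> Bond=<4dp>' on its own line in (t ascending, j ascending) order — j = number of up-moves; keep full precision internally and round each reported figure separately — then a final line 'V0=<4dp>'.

Under the risk-neutral measure, an up-move has probability p* = (R−d)/(u−d) = 0.8333 and values discount at R = 1.2.
At expiry t=3: V(3,0)=98.5333, V(3,1)=58.9365, V(3,2)=0.0000, V(3,3)=0.0000
  t=2,j=0: stock 59.9950 → up 78.5935 (V=58.9365), down 38.9968 (V=98.5333). Price 54.6133; hedge Δ=-1.0000, bond B=114.6083.
  t=2,j=1: stock 120.9130 → up 158.3960 (V=0.0000), down 78.5935 (V=58.9365). Price 8.1856; hedge Δ=-0.7385, bond B=97.4834.
  t=2,j=2: stock 243.6862 → up 319.2289 (V=0.0000), down 158.3960 (V=0.0000). Price 0.0000; hedge Δ=0.0000, bond B=0.0000.
  t=1,j=0: stock 92.3000 → up 120.9130 (V=8.1856), down 59.9950 (V=54.6133). Price 13.2697; hedge Δ=-0.7621, bond B=83.6147.
  t=1,j=1: stock 186.0200 → up 243.6862 (V=0.0000), down 120.9130 (V=8.1856). Price 1.1369; hedge Δ=-0.0667, bond B=13.5394.
  t=0,j=0: stock 142.0000 → up 186.0200 (V=1.1369), down 92.3000 (V=13.2697). Price 2.6325; hedge Δ=-0.1295, bond B=21.0155.
The time-0 hedge costs 2.6325, which is the no-arbitrage price.

(0,0): Delta=-0.1295 Bond=21.0155
(1,0): Delta=-0.7621 Bond=83.6147
(1,1): Delta=-0.0667 Bond=13.5394
(2,0): Delta=-1.0000 Bond=114.6083
(2,1): Delta=-0.7385 Bond=97.4834
(2,2): Delta=0.0000 Bond=0.0000
V0=2.6325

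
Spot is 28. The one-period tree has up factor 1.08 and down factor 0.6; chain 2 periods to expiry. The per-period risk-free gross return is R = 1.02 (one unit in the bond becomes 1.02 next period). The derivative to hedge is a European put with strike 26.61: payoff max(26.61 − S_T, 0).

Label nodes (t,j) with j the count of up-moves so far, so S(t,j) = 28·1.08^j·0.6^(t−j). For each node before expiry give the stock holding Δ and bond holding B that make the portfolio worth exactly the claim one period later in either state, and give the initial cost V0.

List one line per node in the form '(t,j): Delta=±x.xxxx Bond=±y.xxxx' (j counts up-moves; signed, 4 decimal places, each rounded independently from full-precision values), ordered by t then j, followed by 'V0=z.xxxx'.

(0,0): Delta=-0.6139 Bond=19.2173
(1,0): Delta=-1.0000 Bond=26.0882
(1,1): Delta=-0.5833 Bond=18.6750
V0=2.0283

Since d<R<u, set p* = (R−d)/(u−d) = 0.8750; price each node as the discounted p*-expectation of its children.
At expiry t=2: V(2,0)=16.5300, V(2,1)=8.4660, V(2,2)=0.0000
(1,0): S=16.8000. Δ = (V_up−V_dn)/(S_up−S_dn) = (8.4660−16.5300)/(18.1440−10.0800) = -1.0000. V = [p*·8.4660 + (1−p*)·16.5300]/1.02 = 9.2882. B = V − Δ·S = 26.0882.
(1,1): S=30.2400. Δ = (V_up−V_dn)/(S_up−S_dn) = (0.0000−8.4660)/(32.6592−18.1440) = -0.5833. V = [p*·0.0000 + (1−p*)·8.4660]/1.02 = 1.0375. B = V − Δ·S = 18.6750.
(0,0): S=28.0000. Δ = (V_up−V_dn)/(S_up−S_dn) = (1.0375−9.2882)/(30.2400−16.8000) = -0.6139. V = [p*·1.0375 + (1−p*)·9.2882]/1.02 = 2.0283. B = V − Δ·S = 19.2173.
Check: Δ(0,0)·S0 + B(0,0) = 2.0283 = V0.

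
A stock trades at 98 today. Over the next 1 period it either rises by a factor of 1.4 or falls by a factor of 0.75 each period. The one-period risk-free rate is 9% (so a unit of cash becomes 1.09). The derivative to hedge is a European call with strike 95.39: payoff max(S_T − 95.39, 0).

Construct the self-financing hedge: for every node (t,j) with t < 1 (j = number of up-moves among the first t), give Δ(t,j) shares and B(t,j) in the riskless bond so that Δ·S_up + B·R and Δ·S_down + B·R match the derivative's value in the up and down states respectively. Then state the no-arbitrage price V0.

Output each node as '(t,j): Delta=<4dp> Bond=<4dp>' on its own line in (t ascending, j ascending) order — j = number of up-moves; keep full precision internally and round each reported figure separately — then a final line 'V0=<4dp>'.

Since d<R<u, set p* = (R−d)/(u−d) = 0.5231; price each node as the discounted p*-expectation of its children.
Payoff layer (t=1): V(1,0)=0.0000, V(1,1)=41.8100
Node (0,0) S=98.0000: V=(p*·41.8100+(1−p*)·0.0000)/1.09=20.0641; Δ=(41.8100−0.0000)/(137.2000−73.5000)=0.6564; B=V−Δ·S=-44.2590
The time-0 hedge costs 20.0641, which is the no-arbitrage price.

(0,0): Delta=0.6564 Bond=-44.2590
V0=20.0641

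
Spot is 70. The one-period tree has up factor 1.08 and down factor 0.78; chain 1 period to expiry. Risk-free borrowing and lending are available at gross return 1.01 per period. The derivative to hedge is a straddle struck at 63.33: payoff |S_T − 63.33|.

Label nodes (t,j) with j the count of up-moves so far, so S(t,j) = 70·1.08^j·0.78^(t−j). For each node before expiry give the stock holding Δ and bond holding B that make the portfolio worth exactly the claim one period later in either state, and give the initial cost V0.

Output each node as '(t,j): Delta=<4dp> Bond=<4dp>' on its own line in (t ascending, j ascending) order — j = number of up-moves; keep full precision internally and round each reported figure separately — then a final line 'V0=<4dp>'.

No-arbitrage ⇒ martingale measure with p* = (R−d)/(u−d) = 0.7667.
At expiry t=1: V(1,0)=8.7300, V(1,1)=12.2700
(0,0): S=70.0000. Δ = (V_up−V_dn)/(S_up−S_dn) = (12.2700−8.7300)/(75.6000−54.6000) = 0.1686. V = [p*·12.2700 + (1−p*)·8.7300]/1.01 = 11.3307. B = V − Δ·S = -0.4693.
Root portfolio cost Δ·70+B reproduces V0=11.3307.

(0,0): Delta=0.1686 Bond=-0.4693
V0=11.3307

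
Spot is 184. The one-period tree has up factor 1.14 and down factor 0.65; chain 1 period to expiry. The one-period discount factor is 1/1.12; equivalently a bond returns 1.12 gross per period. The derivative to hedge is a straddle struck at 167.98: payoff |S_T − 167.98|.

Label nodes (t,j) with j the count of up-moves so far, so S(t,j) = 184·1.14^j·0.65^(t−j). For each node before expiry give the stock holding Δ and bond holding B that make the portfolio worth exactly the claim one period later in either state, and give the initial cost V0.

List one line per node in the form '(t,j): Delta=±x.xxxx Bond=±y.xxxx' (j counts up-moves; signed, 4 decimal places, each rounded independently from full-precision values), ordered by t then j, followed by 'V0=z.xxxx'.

(0,0): Delta=-0.0732 Bond=51.0135
V0=37.5441

Since d<R<u, set p* = (R−d)/(u−d) = 0.9592; price each node as the discounted p*-expectation of its children.
At expiry t=1: V(1,0)=48.3800, V(1,1)=41.7800
Node (0,0) S=184.0000: V=(p*·41.7800+(1−p*)·48.3800)/1.12=37.5441; Δ=(41.7800−48.3800)/(209.7600−119.6000)=-0.0732; B=V−Δ·S=51.0135
Check: Δ(0,0)·S0 + B(0,0) = 37.5441 = V0.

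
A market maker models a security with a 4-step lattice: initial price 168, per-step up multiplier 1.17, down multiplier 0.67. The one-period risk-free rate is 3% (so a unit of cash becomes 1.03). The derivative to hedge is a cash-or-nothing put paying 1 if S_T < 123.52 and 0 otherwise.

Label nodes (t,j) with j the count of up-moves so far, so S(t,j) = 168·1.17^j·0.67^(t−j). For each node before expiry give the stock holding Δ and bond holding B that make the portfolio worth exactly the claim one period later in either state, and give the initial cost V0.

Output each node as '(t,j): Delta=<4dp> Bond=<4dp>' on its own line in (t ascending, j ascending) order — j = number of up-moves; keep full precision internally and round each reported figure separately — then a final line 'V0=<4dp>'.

Under the risk-neutral measure, an up-move has probability p* = (R−d)/(u−d) = 0.7200 and values discount at R = 1.03.
Terminal payoffs: V(4,0)=1.0000, V(4,1)=1.0000, V(4,2)=1.0000, V(4,3)=0.0000, V(4,4)=0.0000
(3,0): S=50.5282. Δ = (V_up−V_dn)/(S_up−S_dn) = (1.0000−1.0000)/(59.1180−33.8539) = 0.0000. V = [p*·1.0000 + (1−p*)·1.0000]/1.03 = 0.9709. B = V − Δ·S = 0.9709.
(3,1): S=88.2358. Δ = (V_up−V_dn)/(S_up−S_dn) = (1.0000−1.0000)/(103.2359−59.1180) = 0.0000. V = [p*·1.0000 + (1−p*)·1.0000]/1.03 = 0.9709. B = V − Δ·S = 0.9709.
(3,2): S=154.0834. Δ = (V_up−V_dn)/(S_up−S_dn) = (0.0000−1.0000)/(180.2776−103.2359) = -0.0130. V = [p*·0.0000 + (1−p*)·1.0000]/1.03 = 0.2718. B = V − Δ·S = 2.2718.
(3,3): S=269.0710. Δ = (V_up−V_dn)/(S_up−S_dn) = (0.0000−0.0000)/(314.8131−180.2776) = 0.0000. V = [p*·0.0000 + (1−p*)·0.0000]/1.03 = 0.0000. B = V − Δ·S = 0.0000.
(2,0): S=75.4152. Δ = (V_up−V_dn)/(S_up−S_dn) = (0.9709−0.9709)/(88.2358−50.5282) = 0.0000. V = [p*·0.9709 + (1−p*)·0.9709]/1.03 = 0.9426. B = V − Δ·S = 0.9426.
(2,1): S=131.6952. Δ = (V_up−V_dn)/(S_up−S_dn) = (0.2718−0.9709)/(154.0834−88.2358) = -0.0106. V = [p*·0.2718 + (1−p*)·0.9709]/1.03 = 0.4540. B = V − Δ·S = 1.8520.
(2,2): S=229.9752. Δ = (V_up−V_dn)/(S_up−S_dn) = (0.0000−0.2718)/(269.0710−154.0834) = -0.0024. V = [p*·0.0000 + (1−p*)·0.2718]/1.03 = 0.0739. B = V − Δ·S = 0.6176.
(1,0): S=112.5600. Δ = (V_up−V_dn)/(S_up−S_dn) = (0.4540−0.9426)/(131.6952−75.4152) = -0.0087. V = [p*·0.4540 + (1−p*)·0.9426]/1.03 = 0.5736. B = V − Δ·S = 1.5509.
(1,1): S=196.5600. Δ = (V_up−V_dn)/(S_up−S_dn) = (0.0739−0.4540)/(229.9752−131.6952) = -0.0039. V = [p*·0.0739 + (1−p*)·0.4540]/1.03 = 0.1751. B = V − Δ·S = 0.9352.
(0,0): S=168.0000. Δ = (V_up−V_dn)/(S_up−S_dn) = (0.1751−0.5736)/(196.5600−112.5600) = -0.0047. V = [p*·0.1751 + (1−p*)·0.5736]/1.03 = 0.2783. B = V − Δ·S = 1.0753.
Root portfolio cost Δ·168+B reproduces V0=0.2783.

(0,0): Delta=-0.0047 Bond=1.0753
(1,0): Delta=-0.0087 Bond=1.5509
(1,1): Delta=-0.0039 Bond=0.9352
(2,0): Delta=0.0000 Bond=0.9426
(2,1): Delta=-0.0106 Bond=1.8520
(2,2): Delta=-0.0024 Bond=0.6176
(3,0): Delta=0.0000 Bond=0.9709
(3,1): Delta=0.0000 Bond=0.9709
(3,2): Delta=-0.0130 Bond=2.2718
(3,3): Delta=0.0000 Bond=0.0000
V0=0.2783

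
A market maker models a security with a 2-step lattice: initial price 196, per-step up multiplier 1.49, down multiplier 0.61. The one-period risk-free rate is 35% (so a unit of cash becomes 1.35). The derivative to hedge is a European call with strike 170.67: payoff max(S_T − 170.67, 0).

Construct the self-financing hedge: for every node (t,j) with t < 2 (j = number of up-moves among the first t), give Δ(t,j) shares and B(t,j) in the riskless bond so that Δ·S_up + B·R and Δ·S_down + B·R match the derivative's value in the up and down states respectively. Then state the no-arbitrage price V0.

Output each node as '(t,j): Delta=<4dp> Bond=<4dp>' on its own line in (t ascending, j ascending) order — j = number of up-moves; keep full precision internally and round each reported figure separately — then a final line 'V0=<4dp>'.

(0,0): Delta=0.9332 Bond=-79.2001
(1,0): Delta=0.0710 Bond=-3.8379
(1,1): Delta=1.0000 Bond=-126.4222
V0=103.7112

Risk-neutral probability p* = (R−d)/(u−d) = (1.35−0.61)/(1.49−0.61) = 0.8409.
Terminal payoffs: V(2,0)=0.0000, V(2,1)=7.4744, V(2,2)=264.4696
(1,0): S=119.5600. Δ = (V_up−V_dn)/(S_up−S_dn) = (7.4744−0.0000)/(178.1444−72.9316) = 0.0710. V = [p*·7.4744 + (1−p*)·0.0000]/1.35 = 4.6558. B = V − Δ·S = -3.8379.
(1,1): S=292.0400. Δ = (V_up−V_dn)/(S_up−S_dn) = (264.4696−7.4744)/(435.1396−178.1444) = 1.0000. V = [p*·264.4696 + (1−p*)·7.4744]/1.35 = 165.6178. B = V − Δ·S = -126.4222.
(0,0): S=196.0000. Δ = (V_up−V_dn)/(S_up−S_dn) = (165.6178−4.6558)/(292.0400−119.5600) = 0.9332. V = [p*·165.6178 + (1−p*)·4.6558]/1.35 = 103.7112. B = V − Δ·S = -79.2001.
Check: Δ(0,0)·S0 + B(0,0) = 103.7112 = V0.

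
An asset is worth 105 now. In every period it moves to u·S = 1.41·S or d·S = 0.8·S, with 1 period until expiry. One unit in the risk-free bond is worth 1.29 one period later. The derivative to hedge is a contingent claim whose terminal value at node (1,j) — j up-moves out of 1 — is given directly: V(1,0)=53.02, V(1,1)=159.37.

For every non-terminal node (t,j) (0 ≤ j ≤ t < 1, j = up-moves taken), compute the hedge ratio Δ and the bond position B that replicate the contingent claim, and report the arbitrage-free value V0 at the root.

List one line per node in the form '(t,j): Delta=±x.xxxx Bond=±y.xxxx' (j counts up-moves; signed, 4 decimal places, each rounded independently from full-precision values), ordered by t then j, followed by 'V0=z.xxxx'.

(0,0): Delta=1.6604 Bond=-67.0197
V0=107.3246

Under the risk-neutral measure, an up-move has probability p* = (R−d)/(u−d) = 0.8033 and values discount at R = 1.29.
Terminal payoffs: V(1,0)=53.0200, V(1,1)=159.3700
Node (0,0) S=105.0000: V=(p*·159.3700+(1−p*)·53.0200)/1.29=107.3246; Δ=(159.3700−53.0200)/(148.0500−84.0000)=1.6604; B=V−Δ·S=-67.0197
The time-0 hedge costs 107.3246, which is the no-arbitrage price.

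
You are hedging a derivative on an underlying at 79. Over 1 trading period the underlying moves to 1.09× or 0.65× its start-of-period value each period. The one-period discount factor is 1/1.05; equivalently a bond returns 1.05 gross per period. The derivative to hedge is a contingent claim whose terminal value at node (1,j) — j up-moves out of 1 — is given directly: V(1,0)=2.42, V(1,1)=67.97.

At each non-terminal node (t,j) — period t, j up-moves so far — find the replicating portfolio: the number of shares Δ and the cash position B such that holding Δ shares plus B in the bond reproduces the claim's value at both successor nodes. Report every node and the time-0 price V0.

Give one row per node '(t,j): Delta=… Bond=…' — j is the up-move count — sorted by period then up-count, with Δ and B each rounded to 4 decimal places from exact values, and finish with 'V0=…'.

Since d<R<u, set p* = (R−d)/(u−d) = 0.9091; price each node as the discounted p*-expectation of its children.
Terminal values V(1,·): V(1,0)=2.4200, V(1,1)=67.9700
  t=0,j=0: stock 79.0000 → up 86.1100 (V=67.9700), down 51.3500 (V=2.4200). Price 59.0580; hedge Δ=1.8858, bond B=-89.9193.
Root portfolio cost Δ·79+B reproduces V0=59.0580.

(0,0): Delta=1.8858 Bond=-89.9193
V0=59.0580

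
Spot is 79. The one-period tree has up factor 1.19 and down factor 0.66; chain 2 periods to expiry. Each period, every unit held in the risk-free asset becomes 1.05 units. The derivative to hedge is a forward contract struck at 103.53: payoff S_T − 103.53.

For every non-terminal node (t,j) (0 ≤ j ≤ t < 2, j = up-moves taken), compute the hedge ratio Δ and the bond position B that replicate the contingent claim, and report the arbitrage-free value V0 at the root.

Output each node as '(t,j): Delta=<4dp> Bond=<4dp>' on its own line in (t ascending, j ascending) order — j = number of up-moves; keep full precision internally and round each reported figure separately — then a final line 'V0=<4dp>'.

The replicating-portfolio and risk-neutral prices coincide; use p* = (1.05−0.66)/(1.19−0.66) = 0.7358 for the latter.
Terminal payoffs: V(2,0)=-69.1176, V(2,1)=-41.4834, V(2,2)=8.3419
Node (1,0) S=52.1400: V=(p*·-41.4834+(1−p*)·-69.1176)/1.05=-46.4600; Δ=(-41.4834−-69.1176)/(62.0466−34.4124)=1.0000; B=V−Δ·S=-98.6000
Node (1,1) S=94.0100: V=(p*·8.3419+(1−p*)·-41.4834)/1.05=-4.5900; Δ=(8.3419−-41.4834)/(111.8719−62.0466)=1.0000; B=V−Δ·S=-98.6000
Node (0,0) S=79.0000: V=(p*·-4.5900+(1−p*)·-46.4600)/1.05=-14.9048; Δ=(-4.5900−-46.4600)/(94.0100−52.1400)=1.0000; B=V−Δ·S=-93.9048
Check: Δ(0,0)·S0 + B(0,0) = -14.9048 = V0.

(0,0): Delta=1.0000 Bond=-93.9048
(1,0): Delta=1.0000 Bond=-98.6000
(1,1): Delta=1.0000 Bond=-98.6000
V0=-14.9048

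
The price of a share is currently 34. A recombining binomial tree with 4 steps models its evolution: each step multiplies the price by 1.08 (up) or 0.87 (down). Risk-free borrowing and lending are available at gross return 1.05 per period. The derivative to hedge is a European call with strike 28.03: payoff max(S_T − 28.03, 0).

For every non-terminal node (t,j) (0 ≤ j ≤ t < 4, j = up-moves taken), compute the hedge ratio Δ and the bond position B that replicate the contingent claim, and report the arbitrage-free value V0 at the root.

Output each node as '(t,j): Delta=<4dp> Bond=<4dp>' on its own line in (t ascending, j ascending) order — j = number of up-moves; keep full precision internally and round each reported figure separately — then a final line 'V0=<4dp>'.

Risk-neutral probability p* = (R−d)/(u−d) = (1.05−0.87)/(1.08−0.87) = 0.8571.
Terminal values V(4,·): V(4,0)=0.0000, V(4,1)=0.0000, V(4,2)=1.9868, V(4,3)=9.2323, V(4,4)=18.2266
  t=3,j=0: stock 22.3891 → up 24.1802 (V=0.0000), down 19.4785 (V=0.0000). Price 0.0000; hedge Δ=0.0000, bond B=0.0000.
  t=3,j=1: stock 27.7934 → up 30.0168 (V=1.9868), down 24.1802 (V=0.0000). Price 1.6219; hedge Δ=0.3404, bond B=-7.8392.
  t=3,j=2: stock 34.5021 → up 37.2623 (V=9.2323), down 30.0168 (V=1.9868). Price 7.8069; hedge Δ=1.0000, bond B=-26.6952.
  t=3,j=3: stock 42.8302 → up 46.2566 (V=18.2266), down 37.2623 (V=9.2323). Price 16.1350; hedge Δ=1.0000, bond B=-26.6952.
  t=2,j=0: stock 25.7346 → up 27.7934 (V=1.6219), down 22.3891 (V=0.0000). Price 1.3240; hedge Δ=0.3001, bond B=-6.3994.
  t=2,j=1: stock 31.9464 → up 34.5021 (V=7.8069), down 27.7934 (V=1.6219). Price 6.5936; hedge Δ=0.9219, bond B=-22.8586.
  t=2,j=2: stock 39.6576 → up 42.8302 (V=16.1350), down 34.5021 (V=7.8069). Price 14.2336; hedge Δ=1.0000, bond B=-25.4240.
  t=1,j=0: stock 29.5800 → up 31.9464 (V=6.5936), down 25.7346 (V=1.3240). Price 5.5627; hedge Δ=0.8483, bond B=-19.5307.
  t=1,j=1: stock 36.7200 → up 39.6576 (V=14.2336), down 31.9464 (V=6.5936). Price 12.5163; hedge Δ=0.9908, bond B=-23.8643.
  t=0,j=0: stock 34.0000 → up 36.7200 (V=12.5163), down 29.5800 (V=5.5627). Price 10.9742; hedge Δ=0.9739, bond B=-22.1383.
Check: Δ(0,0)·S0 + B(0,0) = 10.9742 = V0.

(0,0): Delta=0.9739 Bond=-22.1383
(1,0): Delta=0.8483 Bond=-19.5307
(1,1): Delta=0.9908 Bond=-23.8643
(2,0): Delta=0.3001 Bond=-6.3994
(2,1): Delta=0.9219 Bond=-22.8586
(2,2): Delta=1.0000 Bond=-25.4240
(3,0): Delta=0.0000 Bond=0.0000
(3,1): Delta=0.3404 Bond=-7.8392
(3,2): Delta=1.0000 Bond=-26.6952
(3,3): Delta=1.0000 Bond=-26.6952
V0=10.9742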